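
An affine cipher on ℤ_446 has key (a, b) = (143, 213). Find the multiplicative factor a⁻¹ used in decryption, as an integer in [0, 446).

131

Run Euclid on (446, 143):
446 = 3*143 + 17
143 = 8*17 + 7
17 = 2*7 + 3
7 = 2*3 + 1
3 = 3*1 + 0
Since gcd(143, 446) = 1, back-substitute to write 1 as a combination:
1 = 7 − 2·3
1 = −2·17 + 5·7
1 = 5·143 − 42·17
1 = −42·446 + 131·143
So 143·131 ≡ 1 (mod 446).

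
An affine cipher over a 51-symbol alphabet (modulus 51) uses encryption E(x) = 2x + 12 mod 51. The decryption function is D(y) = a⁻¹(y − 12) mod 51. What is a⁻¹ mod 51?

26

Extended Euclidean algorithm:
51 = 25×2 + 1
2 = 2×1 + 0
gcd = 1, so the inverse exists. Back-substitute:
1 = 51 − 25·2
Hence 2⁻¹ ≡ -25 ≡ 26 (mod 51).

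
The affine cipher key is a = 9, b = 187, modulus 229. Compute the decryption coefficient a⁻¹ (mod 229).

51

Run Euclid on (229, 9):
229 = 25*9 + 4
9 = 2*4 + 1
4 = 4*1 + 0
Since gcd(9, 229) = 1, back-substitute to write 1 as a combination:
1 = 9 − 2·4
1 = −2·229 + 51·9
So 9·51 ≡ 1 (mod 229).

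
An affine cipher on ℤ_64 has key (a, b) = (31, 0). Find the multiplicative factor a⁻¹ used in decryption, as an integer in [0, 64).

Apply the Euclidean algorithm to 64 and 31:
64 = 2·31 + 2
31 = 15·2 + 1
2 = 2·1 + 0
Since gcd(31, 64) = 1, back-substitute to write 1 as a combination:
1 = 31 − 15·2
1 = −15·64 + 31·31
So 31·31 ≡ 1 (mod 64).

31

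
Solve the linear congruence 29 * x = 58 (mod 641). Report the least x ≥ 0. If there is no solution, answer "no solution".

First find gcd(29, 641):
641 = 22*29 + 3
29 = 9*3 + 2
3 = 1*2 + 1
2 = 2*1 + 0
gcd = 1, so a unique solution mod 641 exists.
Back-substitute for the Bézout coefficients:
1 = 3 − 2
1 = −29 + 10·3
1 = 10·641 − 221·29
So 29·(-221) ≡ 1 (mod 641), giving 29⁻¹ ≡ 420.
x ≡ 29⁻¹·58 ≡ 420·58 ≡ 2 (mod 641).

2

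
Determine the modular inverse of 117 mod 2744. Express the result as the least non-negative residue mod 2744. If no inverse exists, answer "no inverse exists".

gcd(2744, 117) by repeated division:
2744 = 23·117 + 53
117 = 2·53 + 11
53 = 4·11 + 9
11 = 1·9 + 2
9 = 4·2 + 1
2 = 2·1 + 0
gcd = 1, so the inverse exists. Back-substitute:
1 = 9 − 4·2
1 = −4·11 + 5·9
1 = 5·53 − 24·11
1 = −24·117 + 53·53
1 = 53·2744 − 1243·117
Hence 117⁻¹ ≡ -1243 ≡ 1501 (mod 2744).

1501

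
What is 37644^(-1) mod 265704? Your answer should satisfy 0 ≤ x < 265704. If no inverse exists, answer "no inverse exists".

no inverse exists

Euclidean algorithm on 265704, 37644:
265704 = 7·37644 + 2196
37644 = 17·2196 + 312
2196 = 7·312 + 12
312 = 26·12 + 0
The gcd is 12, not 1, hence no inverse exists.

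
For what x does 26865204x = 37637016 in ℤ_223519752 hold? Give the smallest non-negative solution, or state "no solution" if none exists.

15170500

First find gcd(26865204, 223519752):
223519752 = 8×26865204 + 8598120
26865204 = 3×8598120 + 1070844
8598120 = 8×1070844 + 31368
1070844 = 34×31368 + 4332
31368 = 7×4332 + 1044
4332 = 4×1044 + 156
1044 = 6×156 + 108
156 = 1×108 + 48
108 = 2×48 + 12
48 = 4×12 + 0
gcd = 12 and 12 | 37637016, so solutions exist. Divide through by 12: 2238767x ≡ 3136418 (mod 18626646).
Now find 2238767⁻¹ mod 18626646:
18626646 = 8*2238767 + 716510
2238767 = 3*716510 + 89237
716510 = 8*89237 + 2614
89237 = 34*2614 + 361
2614 = 7*361 + 87
361 = 4*87 + 13
87 = 6*13 + 9
13 = 1*9 + 4
9 = 2*4 + 1
4 = 4*1 + 0
Back-substitute:
1 = 9 − 2·4
1 = −2·13 + 3·9
1 = 3·87 − 20·13
1 = −20·361 + 83·87
1 = 83·2614 − 601·361
1 = −601·89237 + 20517·2614
1 = 20517·716510 − 164737·89237
1 = −164737·2238767 + 514728·716510
1 = 514728·18626646 − 4282561·2238767
So 2238767·(-4282561) ≡ 1 (mod 18626646), i.e. 2238767⁻¹ ≡ 14344085.
Then x ≡ 14344085·3136418 ≡ 15170500 (mod 18626646); the smallest non-negative solution is x = 15170500.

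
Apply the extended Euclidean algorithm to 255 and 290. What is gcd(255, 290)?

Apply Euclid's algorithm to 290 and 255:
290 = 1×255 + 35
255 = 7×35 + 10
35 = 3×10 + 5
10 = 2×5 + 0
gcd(255, 290) = 5.
Express as a combination:
5 = 35 − 3·10
5 = −3·255 + 22·35
5 = 22·290 − 25·255
So 5 = (22)·290 + (-25)·255.

5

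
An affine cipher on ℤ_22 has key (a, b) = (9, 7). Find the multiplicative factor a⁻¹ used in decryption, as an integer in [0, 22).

5

Run Euclid on (22, 9):
22 = 2*9 + 4
9 = 2*4 + 1
4 = 4*1 + 0
The gcd is 1. Working backward:
1 = 9 − 2·4
1 = −2·22 + 5·9
So 9·5 ≡ 1 (mod 22).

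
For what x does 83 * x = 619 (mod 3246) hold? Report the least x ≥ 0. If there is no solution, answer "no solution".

203

First find gcd(83, 3246):
3246 = 39·83 + 9
83 = 9·9 + 2
9 = 4·2 + 1
2 = 2·1 + 0
gcd = 1, so a unique solution mod 3246 exists.
Back-substitute for the Bézout coefficients:
1 = 9 − 4·2
1 = −4·83 + 37·9
1 = 37·3246 − 1447·83
So 83·(-1447) ≡ 1 (mod 3246), giving 83⁻¹ ≡ 1799.
x ≡ 83⁻¹·619 ≡ 1799·619 ≡ 203 (mod 3246).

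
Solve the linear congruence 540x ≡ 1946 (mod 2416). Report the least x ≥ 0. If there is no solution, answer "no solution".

no solution

gcd(540, 2416):
2416 = 4*540 + 256
540 = 2*256 + 28
256 = 9*28 + 4
28 = 7*4 + 0
gcd = 4, but 4 ∤ 1946, so the congruence has no solution.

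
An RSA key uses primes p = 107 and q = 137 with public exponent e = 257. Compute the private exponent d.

10209

φ(n) = (p−1)(q−1) = 106·136 = 14416.
Need d with 257·d ≡ 1 (mod 14416). Apply the extended Euclidean algorithm:
14416 = 56·257 + 24
257 = 10·24 + 17
24 = 1·17 + 7
17 = 2·7 + 3
7 = 2·3 + 1
3 = 3·1 + 0
Back-substitute:
1 = 7 − 2·3
1 = −2·17 + 5·7
1 = 5·24 − 7·17
1 = −7·257 + 75·24
1 = 75·14416 − 4207·257
So 257·(-4207) ≡ 1 (mod 14416), hence d ≡ -4207 ≡ 10209 (mod 14416).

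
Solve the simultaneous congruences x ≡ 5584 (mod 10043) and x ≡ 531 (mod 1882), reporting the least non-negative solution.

Write x = 5584 + 10043·k. Then 10043·k ≡ 531 − 5584 ≡ 593 (mod 1882).
Need 10043⁻¹ mod 1882. Extended Euclid on (1882, 633):
1882 = 2×633 + 616
633 = 1×616 + 17
616 = 36×17 + 4
17 = 4×4 + 1
4 = 4×1 + 0
Back-substitute:
1 = 17 − 4·4
1 = −4·616 + 145·17
1 = 145·633 − 149·616
1 = −149·1882 + 443·633
10043⁻¹ ≡ 443 (mod 1882), so k ≡ 443·593 ≡ 1101 (mod 1882).
x = 5584 + 10043·1101 = 11062927.

11062927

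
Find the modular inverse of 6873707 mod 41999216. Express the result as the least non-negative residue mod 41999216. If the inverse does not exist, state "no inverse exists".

40924787

Apply the Euclidean algorithm to 41999216 and 6873707:
41999216 = 6·6873707 + 756974
6873707 = 9·756974 + 60941
756974 = 12·60941 + 25682
60941 = 2·25682 + 9577
25682 = 2·9577 + 6528
9577 = 1·6528 + 3049
6528 = 2·3049 + 430
3049 = 7·430 + 39
430 = 11·39 + 1
39 = 39·1 + 0
Since gcd(6873707, 41999216) = 1, back-substitute to write 1 as a combination:
1 = 430 − 11·39
1 = −11·3049 + 78·430
1 = 78·6528 − 167·3049
1 = −167·9577 + 245·6528
1 = 245·25682 − 657·9577
1 = −657·60941 + 1559·25682
1 = 1559·756974 − 19365·60941
1 = −19365·6873707 + 175844·756974
1 = 175844·41999216 − 1074429·6873707
Thus 6873707·(-1074429) ≡ 1 (mod 41999216); reducing, -1074429 mod 41999216 = 40924787.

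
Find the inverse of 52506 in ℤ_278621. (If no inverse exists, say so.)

Run Euclid on (278621, 52506):
278621 = 5×52506 + 16091
52506 = 3×16091 + 4233
16091 = 3×4233 + 3392
4233 = 1×3392 + 841
3392 = 4×841 + 28
841 = 30×28 + 1
28 = 28×1 + 0
gcd = 1, so the inverse exists. Back-substitute:
1 = 841 − 30·28
1 = −30·3392 + 121·841
1 = 121·4233 − 151·3392
1 = −151·16091 + 574·4233
1 = 574·52506 − 1873·16091
1 = −1873·278621 + 9939·52506
So 52506·9939 ≡ 1 (mod 278621).

9939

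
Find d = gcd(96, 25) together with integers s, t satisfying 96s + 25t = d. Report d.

Repeated division:
96 = 3·25 + 21
25 = 1·21 + 4
21 = 5·4 + 1
4 = 4·1 + 0
gcd(96, 25) = 1.
Express as a combination:
1 = 21 − 5·4
1 = −5·25 + 6·21
1 = 6·96 − 23·25
So 1 = (6)·96 + (-23)·25.

1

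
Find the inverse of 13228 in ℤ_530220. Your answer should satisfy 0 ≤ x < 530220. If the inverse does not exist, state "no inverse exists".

Compute gcd(13228, 530220):
530220 = 40*13228 + 1100
13228 = 12*1100 + 28
1100 = 39*28 + 8
28 = 3*8 + 4
8 = 2*4 + 0
Since gcd = 4 > 1, 13228 is not a unit mod 530220.

no inverse exists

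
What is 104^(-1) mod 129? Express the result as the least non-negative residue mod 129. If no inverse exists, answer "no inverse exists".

Apply the Euclidean algorithm to 129 and 104:
129 = 1*104 + 25
104 = 4*25 + 4
25 = 6*4 + 1
4 = 4*1 + 0
gcd = 1, so the inverse exists. Back-substitute:
1 = 25 − 6·4
1 = −6·104 + 25·25
1 = 25·129 − 31·104
Thus 104·(-31) ≡ 1 (mod 129); reducing, -31 mod 129 = 98.

98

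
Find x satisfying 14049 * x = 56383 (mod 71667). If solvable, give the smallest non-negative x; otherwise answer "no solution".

gcd(14049, 71667):
71667 = 5*14049 + 1422
14049 = 9*1422 + 1251
1422 = 1*1251 + 171
1251 = 7*171 + 54
171 = 3*54 + 9
54 = 6*9 + 0
gcd = 9, but 9 ∤ 56383, so the congruence has no solution.

no solution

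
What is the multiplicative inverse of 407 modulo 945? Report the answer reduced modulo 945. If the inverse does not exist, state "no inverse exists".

743

Extended Euclidean algorithm:
945 = 2·407 + 131
407 = 3·131 + 14
131 = 9·14 + 5
14 = 2·5 + 4
5 = 1·4 + 1
4 = 4·1 + 0
The gcd is 1. Working backward:
1 = 5 − 4
1 = −14 + 3·5
1 = 3·131 − 28·14
1 = −28·407 + 87·131
1 = 87·945 − 202·407
Hence 407⁻¹ ≡ -202 ≡ 743 (mod 945).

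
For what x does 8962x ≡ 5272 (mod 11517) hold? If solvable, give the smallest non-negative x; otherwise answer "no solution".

4465

First find gcd(8962, 11517):
11517 = 1×8962 + 2555
8962 = 3×2555 + 1297
2555 = 1×1297 + 1258
1297 = 1×1258 + 39
1258 = 32×39 + 10
39 = 3×10 + 9
10 = 1×9 + 1
9 = 9×1 + 0
gcd = 1, so a unique solution mod 11517 exists.
Back-substitute for the Bézout coefficients:
1 = 10 − 9
1 = −39 + 4·10
1 = 4·1258 − 129·39
1 = −129·1297 + 133·1258
1 = 133·2555 − 262·1297
1 = −262·8962 + 919·2555
1 = 919·11517 − 1181·8962
So 8962·(-1181) ≡ 1 (mod 11517), giving 8962⁻¹ ≡ 10336.
x ≡ 8962⁻¹·5272 ≡ 10336·5272 ≡ 4465 (mod 11517).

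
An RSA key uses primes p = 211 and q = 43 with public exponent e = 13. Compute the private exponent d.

1357

φ(n) = (p−1)(q−1) = 210·42 = 8820.
Need d with 13·d ≡ 1 (mod 8820). Apply the extended Euclidean algorithm:
8820 = 678·13 + 6
13 = 2·6 + 1
6 = 6·1 + 0
Back-substitute:
1 = 13 − 2·6
1 = −2·8820 + 1357·13
So 13·1357 ≡ 1 (mod 8820), hence d = 1357.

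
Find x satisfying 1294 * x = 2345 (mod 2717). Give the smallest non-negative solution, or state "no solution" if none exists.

First find gcd(1294, 2717):
2717 = 2×1294 + 129
1294 = 10×129 + 4
129 = 32×4 + 1
4 = 4×1 + 0
gcd = 1, so a unique solution mod 2717 exists.
Back-substitute for the Bézout coefficients:
1 = 129 − 32·4
1 = −32·1294 + 321·129
1 = 321·2717 − 674·1294
So 1294·(-674) ≡ 1 (mod 2717), giving 1294⁻¹ ≡ 2043.
x ≡ 1294⁻¹·2345 ≡ 2043·2345 ≡ 764 (mod 2717).

764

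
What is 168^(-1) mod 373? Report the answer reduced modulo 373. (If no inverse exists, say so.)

131

Extended Euclidean algorithm:
373 = 2*168 + 37
168 = 4*37 + 20
37 = 1*20 + 17
20 = 1*17 + 3
17 = 5*3 + 2
3 = 1*2 + 1
2 = 2*1 + 0
Since gcd(168, 373) = 1, back-substitute to write 1 as a combination:
1 = 3 − 2
1 = −17 + 6·3
1 = 6·20 − 7·17
1 = −7·37 + 13·20
1 = 13·168 − 59·37
1 = −59·373 + 131·168
So 168·131 ≡ 1 (mod 373).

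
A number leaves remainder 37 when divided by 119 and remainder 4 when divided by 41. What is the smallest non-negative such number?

Write x = 37 + 119·k. Then 119·k ≡ 4 − 37 ≡ 8 (mod 41).
Need 119⁻¹ mod 41. Extended Euclid on (41, 37):
41 = 1*37 + 4
37 = 9*4 + 1
4 = 4*1 + 0
Back-substitute:
1 = 37 − 9·4
1 = −9·41 + 10·37
119⁻¹ ≡ 10 (mod 41), so k ≡ 10·8 ≡ 39 (mod 41).
x = 37 + 119·39 = 4678.

4678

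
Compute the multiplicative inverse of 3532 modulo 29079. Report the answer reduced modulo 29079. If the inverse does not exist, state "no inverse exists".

28231

Apply the Euclidean algorithm to 29079 and 3532:
29079 = 8·3532 + 823
3532 = 4·823 + 240
823 = 3·240 + 103
240 = 2·103 + 34
103 = 3·34 + 1
34 = 34·1 + 0
The gcd is 1. Working backward:
1 = 103 − 3·34
1 = −3·240 + 7·103
1 = 7·823 − 24·240
1 = −24·3532 + 103·823
1 = 103·29079 − 848·3532
So 3532·(-848) ≡ 1 (mod 29079), and -848 ≡ 28231 (mod 29079).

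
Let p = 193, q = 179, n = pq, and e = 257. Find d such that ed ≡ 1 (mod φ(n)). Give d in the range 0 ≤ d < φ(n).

φ(n) = (p−1)(q−1) = 192·178 = 34176.
Need d with 257·d ≡ 1 (mod 34176). Apply the extended Euclidean algorithm:
34176 = 132·257 + 252
257 = 1·252 + 5
252 = 50·5 + 2
5 = 2·2 + 1
2 = 2·1 + 0
Back-substitute:
1 = 5 − 2·2
1 = −2·252 + 101·5
1 = 101·257 − 103·252
1 = −103·34176 + 13697·257
So 257·13697 ≡ 1 (mod 34176), hence d = 13697.

13697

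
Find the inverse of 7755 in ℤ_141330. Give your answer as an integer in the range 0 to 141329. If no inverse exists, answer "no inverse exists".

no inverse exists

Euclidean algorithm on 141330, 7755:
141330 = 18×7755 + 1740
7755 = 4×1740 + 795
1740 = 2×795 + 150
795 = 5×150 + 45
150 = 3×45 + 15
45 = 3×15 + 0
The gcd is 15, not 1, hence no inverse exists.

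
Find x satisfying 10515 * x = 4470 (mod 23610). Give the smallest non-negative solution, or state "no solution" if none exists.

1296

First find gcd(10515, 23610):
23610 = 2×10515 + 2580
10515 = 4×2580 + 195
2580 = 13×195 + 45
195 = 4×45 + 15
45 = 3×15 + 0
gcd = 15 and 15 | 4470, so solutions exist. Divide through by 15: 701x ≡ 298 (mod 1574).
Now find 701⁻¹ mod 1574:
1574 = 2×701 + 172
701 = 4×172 + 13
172 = 13×13 + 3
13 = 4×3 + 1
3 = 3×1 + 0
Back-substitute:
1 = 13 − 4·3
1 = −4·172 + 53·13
1 = 53·701 − 216·172
1 = −216·1574 + 485·701
So 701⁻¹ ≡ 485 (mod 1574).
Then x ≡ 485·298 ≡ 1296 (mod 1574); the smallest non-negative solution is x = 1296.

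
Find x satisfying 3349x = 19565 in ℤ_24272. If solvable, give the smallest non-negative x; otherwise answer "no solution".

17929

First find gcd(3349, 24272):
24272 = 7*3349 + 829
3349 = 4*829 + 33
829 = 25*33 + 4
33 = 8*4 + 1
4 = 4*1 + 0
gcd = 1, so a unique solution mod 24272 exists.
Back-substitute for the Bézout coefficients:
1 = 33 − 8·4
1 = −8·829 + 201·33
1 = 201·3349 − 812·829
1 = −812·24272 + 5885·3349
So 3349·(5885) ≡ 1 (mod 24272), giving 3349⁻¹ ≡ 5885.
x ≡ 3349⁻¹·19565 ≡ 5885·19565 ≡ 17929 (mod 24272).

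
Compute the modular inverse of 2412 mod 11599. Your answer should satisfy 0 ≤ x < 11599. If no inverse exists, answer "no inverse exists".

Apply the Euclidean algorithm to 11599 and 2412:
11599 = 4×2412 + 1951
2412 = 1×1951 + 461
1951 = 4×461 + 107
461 = 4×107 + 33
107 = 3×33 + 8
33 = 4×8 + 1
8 = 8×1 + 0
gcd = 1, so the inverse exists. Back-substitute:
1 = 33 − 4·8
1 = −4·107 + 13·33
1 = 13·461 − 56·107
1 = −56·1951 + 237·461
1 = 237·2412 − 293·1951
1 = −293·11599 + 1409·2412
So 2412·1409 ≡ 1 (mod 11599).

1409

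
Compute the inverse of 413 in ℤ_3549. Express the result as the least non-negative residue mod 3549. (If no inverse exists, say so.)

Euclidean algorithm on 3549, 413:
3549 = 8×413 + 245
413 = 1×245 + 168
245 = 1×168 + 77
168 = 2×77 + 14
77 = 5×14 + 7
14 = 2×7 + 0
Since gcd = 7 > 1, 413 is not a unit mod 3549.

no inverse exists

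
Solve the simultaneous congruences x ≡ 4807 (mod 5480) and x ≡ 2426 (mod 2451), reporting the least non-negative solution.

Write x = 4807 + 5480·k. Then 5480·k ≡ 2426 − 4807 ≡ 70 (mod 2451).
Need 5480⁻¹ mod 2451. Extended Euclid on (2451, 578):
2451 = 4·578 + 139
578 = 4·139 + 22
139 = 6·22 + 7
22 = 3·7 + 1
7 = 7·1 + 0
Back-substitute:
1 = 22 − 3·7
1 = −3·139 + 19·22
1 = 19·578 − 79·139
1 = −79·2451 + 335·578
5480⁻¹ ≡ 335 (mod 2451), so k ≡ 335·70 ≡ 1391 (mod 2451).
x = 4807 + 5480·1391 = 7627487.

7627487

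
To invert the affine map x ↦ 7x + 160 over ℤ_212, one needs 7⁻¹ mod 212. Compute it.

91

gcd(212, 7) by repeated division:
212 = 30*7 + 2
7 = 3*2 + 1
2 = 2*1 + 0
gcd = 1, so the inverse exists. Back-substitute:
1 = 7 − 3·2
1 = −3·212 + 91·7
So 7·91 ≡ 1 (mod 212).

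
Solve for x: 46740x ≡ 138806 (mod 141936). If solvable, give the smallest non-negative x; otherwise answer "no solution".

no solution

gcd(46740, 141936):
141936 = 3*46740 + 1716
46740 = 27*1716 + 408
1716 = 4*408 + 84
408 = 4*84 + 72
84 = 1*72 + 12
72 = 6*12 + 0
gcd = 12, but 12 ∤ 138806, so the congruence has no solution.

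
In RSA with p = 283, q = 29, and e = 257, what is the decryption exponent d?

5561

φ(n) = (p−1)(q−1) = 282·28 = 7896.
Need d with 257·d ≡ 1 (mod 7896). Apply the extended Euclidean algorithm:
7896 = 30×257 + 186
257 = 1×186 + 71
186 = 2×71 + 44
71 = 1×44 + 27
44 = 1×27 + 17
27 = 1×17 + 10
17 = 1×10 + 7
10 = 1×7 + 3
7 = 2×3 + 1
3 = 3×1 + 0
Back-substitute:
1 = 7 − 2·3
1 = −2·10 + 3·7
1 = 3·17 − 5·10
1 = −5·27 + 8·17
1 = 8·44 − 13·27
1 = −13·71 + 21·44
1 = 21·186 − 55·71
1 = −55·257 + 76·186
1 = 76·7896 − 2335·257
So 257·(-2335) ≡ 1 (mod 7896), hence d ≡ -2335 ≡ 5561 (mod 7896).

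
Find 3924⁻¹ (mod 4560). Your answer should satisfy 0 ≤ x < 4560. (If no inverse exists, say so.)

Euclidean algorithm on 4560, 3924:
4560 = 1×3924 + 636
3924 = 6×636 + 108
636 = 5×108 + 96
108 = 1×96 + 12
96 = 8×12 + 0
gcd(3924, 4560) = 12 ≠ 1, so 3924 has no multiplicative inverse modulo 4560.

no inverse exists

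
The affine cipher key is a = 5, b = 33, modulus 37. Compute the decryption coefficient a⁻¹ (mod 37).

Run Euclid on (37, 5):
37 = 7*5 + 2
5 = 2*2 + 1
2 = 2*1 + 0
Since gcd(5, 37) = 1, back-substitute to write 1 as a combination:
1 = 5 − 2·2
1 = −2·37 + 15·5
So 5·15 ≡ 1 (mod 37).

15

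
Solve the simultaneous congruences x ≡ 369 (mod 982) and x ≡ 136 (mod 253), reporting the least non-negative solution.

Write x = 369 + 982·k. Then 982·k ≡ 136 − 369 ≡ 20 (mod 253).
Need 982⁻¹ mod 253. Extended Euclid on (253, 223):
253 = 1·223 + 30
223 = 7·30 + 13
30 = 2·13 + 4
13 = 3·4 + 1
4 = 4·1 + 0
Back-substitute:
1 = 13 − 3·4
1 = −3·30 + 7·13
1 = 7·223 − 52·30
1 = −52·253 + 59·223
982⁻¹ ≡ 59 (mod 253), so k ≡ 59·20 ≡ 168 (mod 253).
x = 369 + 982·168 = 165345.

165345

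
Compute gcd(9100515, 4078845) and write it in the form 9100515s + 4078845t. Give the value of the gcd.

15

Euclidean algorithm:
9100515 = 2*4078845 + 942825
4078845 = 4*942825 + 307545
942825 = 3*307545 + 20190
307545 = 15*20190 + 4695
20190 = 4*4695 + 1410
4695 = 3*1410 + 465
1410 = 3*465 + 15
465 = 31*15 + 0
gcd(9100515, 4078845) = 15.
Working backward:
15 = 1410 − 3·465
15 = −3·4695 + 10·1410
15 = 10·20190 − 43·4695
15 = −43·307545 + 655·20190
15 = 655·942825 − 2008·307545
15 = −2008·4078845 + 8687·942825
15 = 8687·9100515 − 19382·4078845
So 15 = (8687)·9100515 + (-19382)·4078845.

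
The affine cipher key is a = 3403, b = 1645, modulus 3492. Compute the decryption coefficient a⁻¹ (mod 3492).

gcd(3492, 3403) by repeated division:
3492 = 1·3403 + 89
3403 = 38·89 + 21
89 = 4·21 + 5
21 = 4·5 + 1
5 = 5·1 + 0
Since gcd(3403, 3492) = 1, back-substitute to write 1 as a combination:
1 = 21 − 4·5
1 = −4·89 + 17·21
1 = 17·3403 − 650·89
1 = −650·3492 + 667·3403
So 3403·667 ≡ 1 (mod 3492).

667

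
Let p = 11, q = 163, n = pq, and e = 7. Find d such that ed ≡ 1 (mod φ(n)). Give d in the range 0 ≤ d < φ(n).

463

φ(n) = (p−1)(q−1) = 10·162 = 1620.
Need d with 7·d ≡ 1 (mod 1620). Apply the extended Euclidean algorithm:
1620 = 231×7 + 3
7 = 2×3 + 1
3 = 3×1 + 0
Back-substitute:
1 = 7 − 2·3
1 = −2·1620 + 463·7
So 7·463 ≡ 1 (mod 1620), hence d = 463.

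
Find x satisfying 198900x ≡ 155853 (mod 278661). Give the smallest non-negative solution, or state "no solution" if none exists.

78215

First find gcd(198900, 278661):
278661 = 1×198900 + 79761
198900 = 2×79761 + 39378
79761 = 2×39378 + 1005
39378 = 39×1005 + 183
1005 = 5×183 + 90
183 = 2×90 + 3
90 = 30×3 + 0
gcd = 3 and 3 | 155853, so solutions exist. Divide through by 3: 66300x ≡ 51951 (mod 92887).
Now find 66300⁻¹ mod 92887:
92887 = 1×66300 + 26587
66300 = 2×26587 + 13126
26587 = 2×13126 + 335
13126 = 39×335 + 61
335 = 5×61 + 30
61 = 2×30 + 1
30 = 30×1 + 0
Back-substitute:
1 = 61 − 2·30
1 = −2·335 + 11·61
1 = 11·13126 − 431·335
1 = −431·26587 + 873·13126
1 = 873·66300 − 2177·26587
1 = −2177·92887 + 3050·66300
So 66300⁻¹ ≡ 3050 (mod 92887).
Then x ≡ 3050·51951 ≡ 78215 (mod 92887); the smallest non-negative solution is x = 78215.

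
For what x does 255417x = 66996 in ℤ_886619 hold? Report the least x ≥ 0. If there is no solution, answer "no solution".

446814

First find gcd(255417, 886619):
886619 = 3·255417 + 120368
255417 = 2·120368 + 14681
120368 = 8·14681 + 2920
14681 = 5·2920 + 81
2920 = 36·81 + 4
81 = 20·4 + 1
4 = 4·1 + 0
gcd = 1, so a unique solution mod 886619 exists.
Back-substitute for the Bézout coefficients:
1 = 81 − 20·4
1 = −20·2920 + 721·81
1 = 721·14681 − 3625·2920
1 = −3625·120368 + 29721·14681
1 = 29721·255417 − 63067·120368
1 = −63067·886619 + 218922·255417
So 255417·(218922) ≡ 1 (mod 886619), giving 255417⁻¹ ≡ 218922.
x ≡ 255417⁻¹·66996 ≡ 218922·66996 ≡ 446814 (mod 886619).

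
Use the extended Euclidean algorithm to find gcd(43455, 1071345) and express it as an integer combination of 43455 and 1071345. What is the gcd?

15

Apply Euclid's algorithm to 1071345 and 43455:
1071345 = 24·43455 + 28425
43455 = 1·28425 + 15030
28425 = 1·15030 + 13395
15030 = 1·13395 + 1635
13395 = 8·1635 + 315
1635 = 5·315 + 60
315 = 5·60 + 15
60 = 4·15 + 0
gcd(43455, 1071345) = 15.
Express as a combination:
15 = 315 − 5·60
15 = −5·1635 + 26·315
15 = 26·13395 − 213·1635
15 = −213·15030 + 239·13395
15 = 239·28425 − 452·15030
15 = −452·43455 + 691·28425
15 = 691·1071345 − 17036·43455
So 15 = (691)·1071345 + (-17036)·43455.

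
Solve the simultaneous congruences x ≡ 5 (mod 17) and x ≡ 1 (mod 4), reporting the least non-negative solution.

Write x = 5 + 17·k. Then 17·k ≡ 1 − 5 ≡ 0 (mod 4).
Need 17⁻¹ mod 4. Extended Euclid on (4, 1):
4 = 4·1 + 0
17⁻¹ ≡ 1 (mod 4), so k ≡ 1·0 ≡ 0 (mod 4).
x = 5 + 17·0 = 5.

5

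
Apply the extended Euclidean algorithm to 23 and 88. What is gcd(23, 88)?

Euclidean algorithm:
88 = 3·23 + 19
23 = 1·19 + 4
19 = 4·4 + 3
4 = 1·3 + 1
3 = 3·1 + 0
gcd(23, 88) = 1.
Express as a combination:
1 = 4 − 3
1 = −19 + 5·4
1 = 5·23 − 6·19
1 = −6·88 + 23·23
So 1 = (-6)·88 + (23)·23.

1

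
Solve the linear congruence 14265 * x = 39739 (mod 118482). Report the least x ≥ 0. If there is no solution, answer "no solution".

gcd(14265, 118482):
118482 = 8*14265 + 4362
14265 = 3*4362 + 1179
4362 = 3*1179 + 825
1179 = 1*825 + 354
825 = 2*354 + 117
354 = 3*117 + 3
117 = 39*3 + 0
gcd = 3, but 3 ∤ 39739, so the congruence has no solution.

no solution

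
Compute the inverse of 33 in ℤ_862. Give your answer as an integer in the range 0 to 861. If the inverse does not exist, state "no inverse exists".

Run Euclid on (862, 33):
862 = 26×33 + 4
33 = 8×4 + 1
4 = 4×1 + 0
The gcd is 1. Working backward:
1 = 33 − 8·4
1 = −8·862 + 209·33
So 33·209 ≡ 1 (mod 862).

209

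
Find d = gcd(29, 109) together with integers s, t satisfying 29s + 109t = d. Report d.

Euclidean algorithm:
109 = 3*29 + 22
29 = 1*22 + 7
22 = 3*7 + 1
7 = 7*1 + 0
gcd(29, 109) = 1.
Back-substituting:
1 = 22 − 3·7
1 = −3·29 + 4·22
1 = 4·109 − 15·29
So 1 = (4)·109 + (-15)·29.

1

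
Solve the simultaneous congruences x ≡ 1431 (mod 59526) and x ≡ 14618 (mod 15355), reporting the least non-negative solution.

Write x = 1431 + 59526·k. Then 59526·k ≡ 14618 − 1431 ≡ 13187 (mod 15355).
Need 59526⁻¹ mod 15355. Extended Euclid on (15355, 13461):
15355 = 1×13461 + 1894
13461 = 7×1894 + 203
1894 = 9×203 + 67
203 = 3×67 + 2
67 = 33×2 + 1
2 = 2×1 + 0
Back-substitute:
1 = 67 − 33·2
1 = −33·203 + 100·67
1 = 100·1894 − 933·203
1 = −933·13461 + 6631·1894
1 = 6631·15355 − 7564·13461
59526⁻¹ ≡ 7791 (mod 15355), so k ≡ 7791·13187 ≡ 14967 (mod 15355).
x = 1431 + 59526·14967 = 890927073.

890927073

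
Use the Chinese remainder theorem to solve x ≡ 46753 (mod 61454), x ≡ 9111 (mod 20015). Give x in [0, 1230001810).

Write x = 46753 + 61454·k. Then 61454·k ≡ 9111 − 46753 ≡ 2388 (mod 20015).
Need 61454⁻¹ mod 20015. Extended Euclid on (20015, 1409):
20015 = 14·1409 + 289
1409 = 4·289 + 253
289 = 1·253 + 36
253 = 7·36 + 1
36 = 36·1 + 0
Back-substitute:
1 = 253 − 7·36
1 = −7·289 + 8·253
1 = 8·1409 − 39·289
1 = −39·20015 + 554·1409
61454⁻¹ ≡ 554 (mod 20015), so k ≡ 554·2388 ≡ 1962 (mod 20015).
x = 46753 + 61454·1962 = 120619501.

120619501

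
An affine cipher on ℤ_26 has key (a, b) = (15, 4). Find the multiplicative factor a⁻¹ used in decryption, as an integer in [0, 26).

7

Apply the Euclidean algorithm to 26 and 15:
26 = 1*15 + 11
15 = 1*11 + 4
11 = 2*4 + 3
4 = 1*3 + 1
3 = 3*1 + 0
The gcd is 1. Working backward:
1 = 4 − 3
1 = −11 + 3·4
1 = 3·15 − 4·11
1 = −4·26 + 7·15
So 15·7 ≡ 1 (mod 26).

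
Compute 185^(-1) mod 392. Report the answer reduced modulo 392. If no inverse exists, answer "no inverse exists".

89

Apply the Euclidean algorithm to 392 and 185:
392 = 2×185 + 22
185 = 8×22 + 9
22 = 2×9 + 4
9 = 2×4 + 1
4 = 4×1 + 0
The gcd is 1. Working backward:
1 = 9 − 2·4
1 = −2·22 + 5·9
1 = 5·185 − 42·22
1 = −42·392 + 89·185
So 185·89 ≡ 1 (mod 392).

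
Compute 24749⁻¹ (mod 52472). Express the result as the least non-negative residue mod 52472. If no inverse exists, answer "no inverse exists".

40245

Extended Euclidean algorithm:
52472 = 2·24749 + 2974
24749 = 8·2974 + 957
2974 = 3·957 + 103
957 = 9·103 + 30
103 = 3·30 + 13
30 = 2·13 + 4
13 = 3·4 + 1
4 = 4·1 + 0
Since gcd(24749, 52472) = 1, back-substitute to write 1 as a combination:
1 = 13 − 3·4
1 = −3·30 + 7·13
1 = 7·103 − 24·30
1 = −24·957 + 223·103
1 = 223·2974 − 693·957
1 = −693·24749 + 5767·2974
1 = 5767·52472 − 12227·24749
Thus 24749·(-12227) ≡ 1 (mod 52472); reducing, -12227 mod 52472 = 40245.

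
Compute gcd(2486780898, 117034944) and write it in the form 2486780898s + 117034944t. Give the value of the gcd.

Euclidean algorithm:
2486780898 = 21×117034944 + 29047074
117034944 = 4×29047074 + 846648
29047074 = 34×846648 + 261042
846648 = 3×261042 + 63522
261042 = 4×63522 + 6954
63522 = 9×6954 + 936
6954 = 7×936 + 402
936 = 2×402 + 132
402 = 3×132 + 6
132 = 22×6 + 0
gcd(2486780898, 117034944) = 6.
Express as a combination:
6 = 402 − 3·132
6 = −3·936 + 7·402
6 = 7·6954 − 52·936
6 = −52·63522 + 475·6954
6 = 475·261042 − 1952·63522
6 = −1952·846648 + 6331·261042
6 = 6331·29047074 − 217206·846648
6 = −217206·117034944 + 875155·29047074
6 = 875155·2486780898 − 18595461·117034944
So 6 = (875155)·2486780898 + (-18595461)·117034944.

6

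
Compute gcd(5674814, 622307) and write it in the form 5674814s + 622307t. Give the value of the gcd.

Apply Euclid's algorithm to 5674814 and 622307:
5674814 = 9×622307 + 74051
622307 = 8×74051 + 29899
74051 = 2×29899 + 14253
29899 = 2×14253 + 1393
14253 = 10×1393 + 323
1393 = 4×323 + 101
323 = 3×101 + 20
101 = 5×20 + 1
20 = 20×1 + 0
gcd(5674814, 622307) = 1.
Express as a combination:
1 = 101 − 5·20
1 = −5·323 + 16·101
1 = 16·1393 − 69·323
1 = −69·14253 + 706·1393
1 = 706·29899 − 1481·14253
1 = −1481·74051 + 3668·29899
1 = 3668·622307 − 30825·74051
1 = −30825·5674814 + 281093·622307
So 1 = (-30825)·5674814 + (281093)·622307.

1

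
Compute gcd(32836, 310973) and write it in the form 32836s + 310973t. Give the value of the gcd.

1

Apply Euclid's algorithm to 310973 and 32836:
310973 = 9×32836 + 15449
32836 = 2×15449 + 1938
15449 = 7×1938 + 1883
1938 = 1×1883 + 55
1883 = 34×55 + 13
55 = 4×13 + 3
13 = 4×3 + 1
3 = 3×1 + 0
gcd(32836, 310973) = 1.
Back-substituting:
1 = 13 − 4·3
1 = −4·55 + 17·13
1 = 17·1883 − 582·55
1 = −582·1938 + 599·1883
1 = 599·15449 − 4775·1938
1 = −4775·32836 + 10149·15449
1 = 10149·310973 − 96116·32836
So 1 = (10149)·310973 + (-96116)·32836.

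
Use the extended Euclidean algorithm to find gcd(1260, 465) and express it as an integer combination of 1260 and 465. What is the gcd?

Apply Euclid's algorithm to 1260 and 465:
1260 = 2×465 + 330
465 = 1×330 + 135
330 = 2×135 + 60
135 = 2×60 + 15
60 = 4×15 + 0
gcd(1260, 465) = 15.
Express as a combination:
15 = 135 − 2·60
15 = −2·330 + 5·135
15 = 5·465 − 7·330
15 = −7·1260 + 19·465
So 15 = (-7)·1260 + (19)·465.

15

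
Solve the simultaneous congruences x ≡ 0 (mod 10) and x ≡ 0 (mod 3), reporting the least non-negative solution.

Write x = 0 + 10·k. Then 10·k ≡ 0 − 0 ≡ 0 (mod 3).
Need 10⁻¹ mod 3. Extended Euclid on (3, 1):
3 = 3×1 + 0
10⁻¹ ≡ 1 (mod 3), so k ≡ 1·0 ≡ 0 (mod 3).
x = 0 + 10·0 = 0.

0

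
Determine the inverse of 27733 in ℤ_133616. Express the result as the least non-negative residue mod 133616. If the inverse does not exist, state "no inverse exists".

Extended Euclidean algorithm:
133616 = 4*27733 + 22684
27733 = 1*22684 + 5049
22684 = 4*5049 + 2488
5049 = 2*2488 + 73
2488 = 34*73 + 6
73 = 12*6 + 1
6 = 6*1 + 0
gcd = 1, so the inverse exists. Back-substitute:
1 = 73 − 12·6
1 = −12·2488 + 409·73
1 = 409·5049 − 830·2488
1 = −830·22684 + 3729·5049
1 = 3729·27733 − 4559·22684
1 = −4559·133616 + 21965·27733
So 27733·21965 ≡ 1 (mod 133616).

21965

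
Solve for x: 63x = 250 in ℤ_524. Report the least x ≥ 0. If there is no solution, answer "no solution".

162

First find gcd(63, 524):
524 = 8×63 + 20
63 = 3×20 + 3
20 = 6×3 + 2
3 = 1×2 + 1
2 = 2×1 + 0
gcd = 1, so a unique solution mod 524 exists.
Back-substitute for the Bézout coefficients:
1 = 3 − 2
1 = −20 + 7·3
1 = 7·63 − 22·20
1 = −22·524 + 183·63
So 63·(183) ≡ 1 (mod 524), giving 63⁻¹ ≡ 183.
x ≡ 63⁻¹·250 ≡ 183·250 ≡ 162 (mod 524).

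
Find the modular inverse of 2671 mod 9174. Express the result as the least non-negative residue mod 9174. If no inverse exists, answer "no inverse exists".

gcd(9174, 2671) by repeated division:
9174 = 3×2671 + 1161
2671 = 2×1161 + 349
1161 = 3×349 + 114
349 = 3×114 + 7
114 = 16×7 + 2
7 = 3×2 + 1
2 = 2×1 + 0
Since gcd(2671, 9174) = 1, back-substitute to write 1 as a combination:
1 = 7 − 3·2
1 = −3·114 + 49·7
1 = 49·349 − 150·114
1 = −150·1161 + 499·349
1 = 499·2671 − 1148·1161
1 = −1148·9174 + 3943·2671
So 2671·3943 ≡ 1 (mod 9174).

3943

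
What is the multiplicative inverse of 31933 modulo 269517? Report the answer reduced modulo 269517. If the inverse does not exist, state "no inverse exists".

126061

Extended Euclidean algorithm:
269517 = 8×31933 + 14053
31933 = 2×14053 + 3827
14053 = 3×3827 + 2572
3827 = 1×2572 + 1255
2572 = 2×1255 + 62
1255 = 20×62 + 15
62 = 4×15 + 2
15 = 7×2 + 1
2 = 2×1 + 0
The gcd is 1. Working backward:
1 = 15 − 7·2
1 = −7·62 + 29·15
1 = 29·1255 − 587·62
1 = −587·2572 + 1203·1255
1 = 1203·3827 − 1790·2572
1 = −1790·14053 + 6573·3827
1 = 6573·31933 − 14936·14053
1 = −14936·269517 + 126061·31933
So 31933·126061 ≡ 1 (mod 269517).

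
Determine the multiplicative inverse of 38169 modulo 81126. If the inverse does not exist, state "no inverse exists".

no inverse exists

Euclidean algorithm on 81126, 38169:
81126 = 2·38169 + 4788
38169 = 7·4788 + 4653
4788 = 1·4653 + 135
4653 = 34·135 + 63
135 = 2·63 + 9
63 = 7·9 + 0
gcd(38169, 81126) = 9 ≠ 1, so 38169 has no multiplicative inverse modulo 81126.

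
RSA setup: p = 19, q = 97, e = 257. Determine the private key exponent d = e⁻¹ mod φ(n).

φ(n) = (p−1)(q−1) = 18·96 = 1728.
Need d with 257·d ≡ 1 (mod 1728). Apply the extended Euclidean algorithm:
1728 = 6×257 + 186
257 = 1×186 + 71
186 = 2×71 + 44
71 = 1×44 + 27
44 = 1×27 + 17
27 = 1×17 + 10
17 = 1×10 + 7
10 = 1×7 + 3
7 = 2×3 + 1
3 = 3×1 + 0
Back-substitute:
1 = 7 − 2·3
1 = −2·10 + 3·7
1 = 3·17 − 5·10
1 = −5·27 + 8·17
1 = 8·44 − 13·27
1 = −13·71 + 21·44
1 = 21·186 − 55·71
1 = −55·257 + 76·186
1 = 76·1728 − 511·257
So 257·(-511) ≡ 1 (mod 1728), hence d ≡ -511 ≡ 1217 (mod 1728).

1217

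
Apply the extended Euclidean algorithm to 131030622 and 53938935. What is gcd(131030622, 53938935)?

9

Repeated division:
131030622 = 2*53938935 + 23152752
53938935 = 2*23152752 + 7633431
23152752 = 3*7633431 + 252459
7633431 = 30*252459 + 59661
252459 = 4*59661 + 13815
59661 = 4*13815 + 4401
13815 = 3*4401 + 612
4401 = 7*612 + 117
612 = 5*117 + 27
117 = 4*27 + 9
27 = 3*9 + 0
gcd(131030622, 53938935) = 9.
Express as a combination:
9 = 117 − 4·27
9 = −4·612 + 21·117
9 = 21·4401 − 151·612
9 = −151·13815 + 474·4401
9 = 474·59661 − 2047·13815
9 = −2047·252459 + 8662·59661
9 = 8662·7633431 − 261907·252459
9 = −261907·23152752 + 794383·7633431
9 = 794383·53938935 − 1850673·23152752
9 = −1850673·131030622 + 4495729·53938935
So 9 = (-1850673)·131030622 + (4495729)·53938935.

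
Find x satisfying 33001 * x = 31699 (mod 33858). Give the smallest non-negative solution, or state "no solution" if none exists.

First find gcd(33001, 33858):
33858 = 1×33001 + 857
33001 = 38×857 + 435
857 = 1×435 + 422
435 = 1×422 + 13
422 = 32×13 + 6
13 = 2×6 + 1
6 = 6×1 + 0
gcd = 1, so a unique solution mod 33858 exists.
Back-substitute for the Bézout coefficients:
1 = 13 − 2·6
1 = −2·422 + 65·13
1 = 65·435 − 67·422
1 = −67·857 + 132·435
1 = 132·33001 − 5083·857
1 = −5083·33858 + 5215·33001
So 33001·(5215) ≡ 1 (mod 33858), giving 33001⁻¹ ≡ 5215.
x ≡ 33001⁻¹·31699 ≡ 5215·31699 ≡ 15529 (mod 33858).

15529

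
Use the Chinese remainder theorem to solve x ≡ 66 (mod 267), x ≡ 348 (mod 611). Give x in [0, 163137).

150654

Write x = 66 + 267·k. Then 267·k ≡ 348 − 66 ≡ 282 (mod 611).
Need 267⁻¹ mod 611. Extended Euclid on (611, 267):
611 = 2·267 + 77
267 = 3·77 + 36
77 = 2·36 + 5
36 = 7·5 + 1
5 = 5·1 + 0
Back-substitute:
1 = 36 − 7·5
1 = −7·77 + 15·36
1 = 15·267 − 52·77
1 = −52·611 + 119·267
267⁻¹ ≡ 119 (mod 611), so k ≡ 119·282 ≡ 564 (mod 611).
x = 66 + 267·564 = 150654.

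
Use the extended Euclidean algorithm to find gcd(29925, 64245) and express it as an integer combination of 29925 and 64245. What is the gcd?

Euclidean algorithm:
64245 = 2*29925 + 4395
29925 = 6*4395 + 3555
4395 = 1*3555 + 840
3555 = 4*840 + 195
840 = 4*195 + 60
195 = 3*60 + 15
60 = 4*15 + 0
gcd(29925, 64245) = 15.
Working backward:
15 = 195 − 3·60
15 = −3·840 + 13·195
15 = 13·3555 − 55·840
15 = −55·4395 + 68·3555
15 = 68·29925 − 463·4395
15 = −463·64245 + 994·29925
So 15 = (-463)·64245 + (994)·29925.

15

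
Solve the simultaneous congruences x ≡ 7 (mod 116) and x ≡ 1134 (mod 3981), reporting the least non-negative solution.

291747

Write x = 7 + 116·k. Then 116·k ≡ 1134 − 7 ≡ 1127 (mod 3981).
Need 116⁻¹ mod 3981. Extended Euclid on (3981, 116):
3981 = 34*116 + 37
116 = 3*37 + 5
37 = 7*5 + 2
5 = 2*2 + 1
2 = 2*1 + 0
Back-substitute:
1 = 5 − 2·2
1 = −2·37 + 15·5
1 = 15·116 − 47·37
1 = −47·3981 + 1613·116
116⁻¹ ≡ 1613 (mod 3981), so k ≡ 1613·1127 ≡ 2515 (mod 3981).
x = 7 + 116·2515 = 291747.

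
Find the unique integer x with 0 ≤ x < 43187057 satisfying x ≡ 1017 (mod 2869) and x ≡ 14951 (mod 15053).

Write x = 1017 + 2869·k. Then 2869·k ≡ 14951 − 1017 ≡ 13934 (mod 15053).
Need 2869⁻¹ mod 15053. Extended Euclid on (15053, 2869):
15053 = 5*2869 + 708
2869 = 4*708 + 37
708 = 19*37 + 5
37 = 7*5 + 2
5 = 2*2 + 1
2 = 2*1 + 0
Back-substitute:
1 = 5 − 2·2
1 = −2·37 + 15·5
1 = 15·708 − 287·37
1 = −287·2869 + 1163·708
1 = 1163·15053 − 6102·2869
2869⁻¹ ≡ 8951 (mod 15053), so k ≡ 8951·13934 ≡ 9129 (mod 15053).
x = 1017 + 2869·9129 = 26192118.

26192118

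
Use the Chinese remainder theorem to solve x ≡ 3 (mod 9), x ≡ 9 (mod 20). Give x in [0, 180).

129

Write x = 3 + 9·k. Then 9·k ≡ 9 − 3 ≡ 6 (mod 20).
Need 9⁻¹ mod 20. Extended Euclid on (20, 9):
20 = 2×9 + 2
9 = 4×2 + 1
2 = 2×1 + 0
Back-substitute:
1 = 9 − 4·2
1 = −4·20 + 9·9
9⁻¹ ≡ 9 (mod 20), so k ≡ 9·6 ≡ 14 (mod 20).
x = 3 + 9·14 = 129.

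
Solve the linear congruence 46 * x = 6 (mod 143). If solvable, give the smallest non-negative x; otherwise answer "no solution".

First find gcd(46, 143):
143 = 3×46 + 5
46 = 9×5 + 1
5 = 5×1 + 0
gcd = 1, so a unique solution mod 143 exists.
Back-substitute for the Bézout coefficients:
1 = 46 − 9·5
1 = −9·143 + 28·46
So 46·(28) ≡ 1 (mod 143), giving 46⁻¹ ≡ 28.
x ≡ 46⁻¹·6 ≡ 28·6 ≡ 25 (mod 143).

25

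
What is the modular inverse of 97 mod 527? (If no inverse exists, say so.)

163

Run Euclid on (527, 97):
527 = 5·97 + 42
97 = 2·42 + 13
42 = 3·13 + 3
13 = 4·3 + 1
3 = 3·1 + 0
Since gcd(97, 527) = 1, back-substitute to write 1 as a combination:
1 = 13 − 4·3
1 = −4·42 + 13·13
1 = 13·97 − 30·42
1 = −30·527 + 163·97
So 97·163 ≡ 1 (mod 527).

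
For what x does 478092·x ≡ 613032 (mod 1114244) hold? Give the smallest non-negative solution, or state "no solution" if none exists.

183956

First find gcd(478092, 1114244):
1114244 = 2·478092 + 158060
478092 = 3·158060 + 3912
158060 = 40·3912 + 1580
3912 = 2·1580 + 752
1580 = 2·752 + 76
752 = 9·76 + 68
76 = 1·68 + 8
68 = 8·8 + 4
8 = 2·4 + 0
gcd = 4 and 4 | 613032, so solutions exist. Divide through by 4: 119523x ≡ 153258 (mod 278561).
Now find 119523⁻¹ mod 278561:
278561 = 2*119523 + 39515
119523 = 3*39515 + 978
39515 = 40*978 + 395
978 = 2*395 + 188
395 = 2*188 + 19
188 = 9*19 + 17
19 = 1*17 + 2
17 = 8*2 + 1
2 = 2*1 + 0
Back-substitute:
1 = 17 − 8·2
1 = −8·19 + 9·17
1 = 9·188 − 89·19
1 = −89·395 + 187·188
1 = 187·978 − 463·395
1 = −463·39515 + 18707·978
1 = 18707·119523 − 56584·39515
1 = −56584·278561 + 131875·119523
So 119523⁻¹ ≡ 131875 (mod 278561).
Then x ≡ 131875·153258 ≡ 183956 (mod 278561); the smallest non-negative solution is x = 183956.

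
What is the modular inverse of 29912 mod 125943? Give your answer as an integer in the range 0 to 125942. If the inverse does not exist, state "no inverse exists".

Extended Euclidean algorithm:
125943 = 4*29912 + 6295
29912 = 4*6295 + 4732
6295 = 1*4732 + 1563
4732 = 3*1563 + 43
1563 = 36*43 + 15
43 = 2*15 + 13
15 = 1*13 + 2
13 = 6*2 + 1
2 = 2*1 + 0
Since gcd(29912, 125943) = 1, back-substitute to write 1 as a combination:
1 = 13 − 6·2
1 = −6·15 + 7·13
1 = 7·43 − 20·15
1 = −20·1563 + 727·43
1 = 727·4732 − 2201·1563
1 = −2201·6295 + 2928·4732
1 = 2928·29912 − 13913·6295
1 = −13913·125943 + 58580·29912
So 29912·58580 ≡ 1 (mod 125943).

58580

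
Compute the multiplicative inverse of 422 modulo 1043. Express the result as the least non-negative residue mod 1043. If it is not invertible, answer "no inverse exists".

Run Euclid on (1043, 422):
1043 = 2×422 + 199
422 = 2×199 + 24
199 = 8×24 + 7
24 = 3×7 + 3
7 = 2×3 + 1
3 = 3×1 + 0
The gcd is 1. Working backward:
1 = 7 − 2·3
1 = −2·24 + 7·7
1 = 7·199 − 58·24
1 = −58·422 + 123·199
1 = 123·1043 − 304·422
Hence 422⁻¹ ≡ -304 ≡ 739 (mod 1043).

739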